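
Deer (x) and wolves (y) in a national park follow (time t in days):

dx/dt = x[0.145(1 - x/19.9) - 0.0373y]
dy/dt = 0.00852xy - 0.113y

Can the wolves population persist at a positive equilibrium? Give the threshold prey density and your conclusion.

Threshold x = 13.3; K > 13.3, so yes, the predator persists.

The predator equation gives dy/dt > 0 only when x > 0.113/0.00852 = 13.3.
Without the predator, x → K = 19.9. Since 19.9 > 13.3, the predator can invade and persist.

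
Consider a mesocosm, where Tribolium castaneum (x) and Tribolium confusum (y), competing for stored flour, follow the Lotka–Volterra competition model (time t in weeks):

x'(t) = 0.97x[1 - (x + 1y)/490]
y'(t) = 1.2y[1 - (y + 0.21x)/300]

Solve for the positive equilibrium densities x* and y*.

x* ≈ 241, y* ≈ 249

Setting both brackets to zero gives the nullclines x + 1y = 490 and 0.21x + y = 300.
Substituting y = 300 - 0.21x into the first: x(1 - 1·0.21) = 490 - 1·300.
So x* = 190/0.79 = 241, and then y* = 300 - 0.21·241 = 249.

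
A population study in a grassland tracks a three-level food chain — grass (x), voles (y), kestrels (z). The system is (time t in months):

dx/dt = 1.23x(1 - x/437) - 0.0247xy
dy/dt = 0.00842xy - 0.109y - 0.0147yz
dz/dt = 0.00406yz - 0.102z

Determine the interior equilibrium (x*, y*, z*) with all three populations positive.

x* ≈ 217, y* ≈ 25.1, z* ≈ 117

From dz/dt = 0: 0.00406y* = 0.102, so y* = 25.1.
From dx/dt = 0: 1.23(1 - x*/437) = 0.0247·25.1, giving x* = 437·(1 - 0.505) = 217.
From dy/dt = 0: 0.00842·217 - 0.109 = 0.0147z*, so z* = 1.71/0.0147 = 117.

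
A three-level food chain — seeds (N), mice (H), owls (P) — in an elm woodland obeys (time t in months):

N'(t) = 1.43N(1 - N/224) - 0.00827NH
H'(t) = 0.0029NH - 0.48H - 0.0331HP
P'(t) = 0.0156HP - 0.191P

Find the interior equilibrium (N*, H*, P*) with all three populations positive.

From dP/dt = 0: 0.0156H* = 0.191, so H* = 12.2.
From dN/dt = 0: 1.43(1 - N*/224) = 0.00827·12.2, giving N* = 224·(1 - 0.0708) = 208.
From dH/dt = 0: 0.0029·208 - 0.48 = 0.0331P*, so P* = 0.124/0.0331 = 3.73.

N* ≈ 208, H* ≈ 12.2, P* ≈ 3.73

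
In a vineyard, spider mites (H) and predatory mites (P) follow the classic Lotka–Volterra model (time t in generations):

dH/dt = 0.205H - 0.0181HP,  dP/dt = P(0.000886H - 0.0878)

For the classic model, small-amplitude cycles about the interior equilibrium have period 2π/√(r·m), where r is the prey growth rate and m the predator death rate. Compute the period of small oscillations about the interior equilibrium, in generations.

Here r = 0.205 and m = 0.0878, so r·m = 0.018.
ω = √0.018 = 0.134 per generation, hence T = 2π/ω ≈ 46.8 generations.

T ≈ 46.8 generations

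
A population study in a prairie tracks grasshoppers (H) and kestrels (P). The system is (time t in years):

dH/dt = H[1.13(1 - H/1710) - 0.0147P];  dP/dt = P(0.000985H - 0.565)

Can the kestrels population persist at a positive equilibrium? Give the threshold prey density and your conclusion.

The predator equation gives dP/dt > 0 only when H > 0.565/0.000985 = 574.
Without the predator, H → K = 1710. Since 1710 > 574, the predator can invade and persist.

Threshold H = 574; K > 574, so yes, the predator persists.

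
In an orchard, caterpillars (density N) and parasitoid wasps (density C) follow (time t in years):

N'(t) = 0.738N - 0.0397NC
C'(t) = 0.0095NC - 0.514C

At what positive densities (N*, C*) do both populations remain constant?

Set dC/dt = 0 with C > 0: 0.0095N - 0.514 = 0, so N* = 0.514/0.0095 = 54.1.
Set dN/dt = 0 with N > 0: 0.738 - 0.0397C = 0, so C* = 0.738/0.0397 = 18.6.

N* ≈ 54.1, C* ≈ 18.6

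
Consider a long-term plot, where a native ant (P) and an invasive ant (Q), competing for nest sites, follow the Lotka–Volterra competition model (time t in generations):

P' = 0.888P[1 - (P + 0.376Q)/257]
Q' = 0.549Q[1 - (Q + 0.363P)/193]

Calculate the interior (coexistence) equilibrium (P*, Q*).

P* ≈ 214, Q* ≈ 115

Setting both brackets to zero gives the nullclines P + 0.376Q = 257 and 0.363P + Q = 193.
Substituting Q = 193 - 0.363P into the first: P(1 - 0.376·0.363) = 257 - 0.376·193.
So P* = 184/0.864 = 214, and then Q* = 193 - 0.363·214 = 115.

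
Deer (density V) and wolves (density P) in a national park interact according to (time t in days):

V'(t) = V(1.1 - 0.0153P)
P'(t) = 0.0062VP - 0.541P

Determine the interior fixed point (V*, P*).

Set dP/dt = 0 with P > 0: 0.0062V - 0.541 = 0, so V* = 0.541/0.0062 = 87.3.
Set dV/dt = 0 with V > 0: 1.1 - 0.0153P = 0, so P* = 1.1/0.0153 = 71.9.

V* ≈ 87.3, P* ≈ 71.9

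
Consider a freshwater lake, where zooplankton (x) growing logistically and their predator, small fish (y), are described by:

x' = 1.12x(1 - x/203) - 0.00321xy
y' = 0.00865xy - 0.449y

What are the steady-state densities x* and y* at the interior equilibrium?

From dy/dt = 0 with y > 0: 0.00865x* = 0.449, so x* = 51.9.
Substitute into dx/dt = 0: 1.12(1 - 51.9/203) = 0.00321y*.
The bracket is 0.744, giving y* = 0.834/0.00321 = 260.

x* ≈ 51.9, y* ≈ 260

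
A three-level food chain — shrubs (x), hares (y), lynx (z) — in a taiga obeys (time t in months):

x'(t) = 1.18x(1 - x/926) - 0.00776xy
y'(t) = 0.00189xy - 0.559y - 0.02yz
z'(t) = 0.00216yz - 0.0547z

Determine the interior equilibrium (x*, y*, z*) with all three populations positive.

From dz/dt = 0: 0.00216y* = 0.0547, so y* = 25.3.
From dx/dt = 0: 1.18(1 - x*/926) = 0.00776·25.3, giving x* = 926·(1 - 0.167) = 772.
From dy/dt = 0: 0.00189·772 - 0.559 = 0.02z*, so z* = 0.9/0.02 = 45.

x* ≈ 772, y* ≈ 25.3, z* ≈ 45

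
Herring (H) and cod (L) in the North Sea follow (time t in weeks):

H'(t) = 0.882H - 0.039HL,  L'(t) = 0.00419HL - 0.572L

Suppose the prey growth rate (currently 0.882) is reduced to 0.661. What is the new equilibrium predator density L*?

At the interior fixed point, setting dH/dt = 0 with H > 0 fixes L* = (prey growth rate)/(HL coefficient) — independent of the other coefficients.
With the change, L* = 0.661/0.039 = 16.9; it falls from 22.6.

L* ≈ 16.9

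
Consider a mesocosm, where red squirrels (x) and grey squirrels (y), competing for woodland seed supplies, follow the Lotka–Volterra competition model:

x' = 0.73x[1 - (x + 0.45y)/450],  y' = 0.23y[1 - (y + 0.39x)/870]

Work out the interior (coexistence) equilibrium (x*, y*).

Setting both brackets to zero gives the nullclines x + 0.45y = 450 and 0.39x + y = 870.
Substituting y = 870 - 0.39x into the first: x(1 - 0.45·0.39) = 450 - 0.45·870.
So x* = 58.5/0.825 = 71, and then y* = 870 - 0.39·71 = 842.

x* ≈ 71, y* ≈ 842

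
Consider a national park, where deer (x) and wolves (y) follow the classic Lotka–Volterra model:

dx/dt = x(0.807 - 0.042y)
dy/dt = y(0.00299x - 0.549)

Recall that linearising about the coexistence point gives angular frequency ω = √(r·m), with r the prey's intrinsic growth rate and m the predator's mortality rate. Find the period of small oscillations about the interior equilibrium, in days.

Here r = 0.807 and m = 0.549, so r·m = 0.443.
ω = √0.443 = 0.666 per day, hence T = 2π/ω ≈ 9.44 days.

T ≈ 9.44 days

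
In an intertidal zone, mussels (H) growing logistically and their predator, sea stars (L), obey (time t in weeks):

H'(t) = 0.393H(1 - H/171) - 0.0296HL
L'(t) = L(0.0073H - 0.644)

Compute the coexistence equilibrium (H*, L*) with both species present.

From dL/dt = 0 with L > 0: 0.0073H* = 0.644, so H* = 88.2.
Substitute into dH/dt = 0: 0.393(1 - 88.2/171) = 0.0296L*.
The bracket is 0.484, giving L* = 0.19/0.0296 = 6.43.

H* ≈ 88.2, L* ≈ 6.43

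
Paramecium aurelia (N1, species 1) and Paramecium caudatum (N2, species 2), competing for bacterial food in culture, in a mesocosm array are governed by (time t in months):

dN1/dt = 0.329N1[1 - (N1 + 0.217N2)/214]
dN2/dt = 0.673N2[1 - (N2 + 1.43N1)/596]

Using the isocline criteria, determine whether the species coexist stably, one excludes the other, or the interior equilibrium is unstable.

Compare the nullcline intercepts: K1/α12 = 214/0.217 = 986 > K2 = 596; K2/α21 = 596/1.43 = 417 > K1 = 214.
Since both inequalities hold, each species can invade when rare, so the interior equilibrium is stable.

stable coexistence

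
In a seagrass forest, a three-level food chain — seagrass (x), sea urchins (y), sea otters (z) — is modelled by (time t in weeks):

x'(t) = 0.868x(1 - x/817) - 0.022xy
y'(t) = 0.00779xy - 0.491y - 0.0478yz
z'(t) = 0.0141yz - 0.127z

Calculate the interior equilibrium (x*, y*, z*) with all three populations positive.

x* ≈ 630, y* ≈ 9.01, z* ≈ 92.5

From dz/dt = 0: 0.0141y* = 0.127, so y* = 9.01.
From dx/dt = 0: 0.868(1 - x*/817) = 0.022·9.01, giving x* = 817·(1 - 0.228) = 630.
From dy/dt = 0: 0.00779·630 - 0.491 = 0.0478z*, so z* = 4.42/0.0478 = 92.5.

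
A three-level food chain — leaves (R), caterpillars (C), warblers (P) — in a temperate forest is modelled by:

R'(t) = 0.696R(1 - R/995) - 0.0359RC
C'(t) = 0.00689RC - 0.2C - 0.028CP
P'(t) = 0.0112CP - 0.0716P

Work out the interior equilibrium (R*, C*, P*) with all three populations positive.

R* ≈ 667, C* ≈ 6.39, P* ≈ 157

From dP/dt = 0: 0.0112C* = 0.0716, so C* = 6.39.
From dR/dt = 0: 0.696(1 - R*/995) = 0.0359·6.39, giving R* = 995·(1 - 0.33) = 667.
From dC/dt = 0: 0.00689·667 - 0.2 = 0.028P*, so P* = 4.39/0.028 = 157.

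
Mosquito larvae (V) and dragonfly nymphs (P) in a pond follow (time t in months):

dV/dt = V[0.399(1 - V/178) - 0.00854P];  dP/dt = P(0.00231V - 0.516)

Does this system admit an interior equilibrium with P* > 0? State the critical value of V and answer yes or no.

Threshold V = 223; K < 223, so no, the predator goes extinct.

The predator equation gives dP/dt > 0 only when V > 0.516/0.00231 = 223.
Without the predator, V → K = 178. Since 178 < 223, the predator cannot invade.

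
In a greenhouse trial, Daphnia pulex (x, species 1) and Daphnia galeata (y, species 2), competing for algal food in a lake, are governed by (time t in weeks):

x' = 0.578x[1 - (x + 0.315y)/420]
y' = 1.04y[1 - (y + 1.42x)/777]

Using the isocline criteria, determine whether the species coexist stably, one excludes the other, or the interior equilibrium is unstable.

Compare the nullcline intercepts: K1/α12 = 420/0.315 = 1330 > K2 = 777; K2/α21 = 777/1.42 = 547 > K1 = 420.
Since both inequalities hold, each species can invade when rare, so the interior equilibrium is stable.

stable coexistence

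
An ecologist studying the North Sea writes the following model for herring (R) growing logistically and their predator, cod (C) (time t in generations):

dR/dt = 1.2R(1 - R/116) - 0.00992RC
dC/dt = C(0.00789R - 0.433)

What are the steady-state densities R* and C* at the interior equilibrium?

From dC/dt = 0 with C > 0: 0.00789R* = 0.433, so R* = 54.9.
Substitute into dR/dt = 0: 1.2(1 - 54.9/116) = 0.00992C*.
The bracket is 0.527, giving C* = 0.632/0.00992 = 63.7.

R* ≈ 54.9, C* ≈ 63.7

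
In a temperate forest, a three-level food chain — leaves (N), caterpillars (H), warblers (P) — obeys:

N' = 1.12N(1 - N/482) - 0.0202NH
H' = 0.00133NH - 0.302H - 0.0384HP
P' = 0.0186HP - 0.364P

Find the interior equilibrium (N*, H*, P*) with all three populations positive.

N* ≈ 312, H* ≈ 19.6, P* ≈ 2.94

From dP/dt = 0: 0.0186H* = 0.364, so H* = 19.6.
From dN/dt = 0: 1.12(1 - N*/482) = 0.0202·19.6, giving N* = 482·(1 - 0.353) = 312.
From dH/dt = 0: 0.00133·312 - 0.302 = 0.0384P*, so P* = 0.113/0.0384 = 2.94.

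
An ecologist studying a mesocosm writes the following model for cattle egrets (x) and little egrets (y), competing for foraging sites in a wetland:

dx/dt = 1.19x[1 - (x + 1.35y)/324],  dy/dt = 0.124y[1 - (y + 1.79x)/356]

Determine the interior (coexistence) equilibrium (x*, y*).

x* ≈ 111, y* ≈ 158

Setting both brackets to zero gives the nullclines x + 1.35y = 324 and 1.79x + y = 356.
Substituting y = 356 - 1.79x into the first: x(1 - 1.35·1.79) = 324 - 1.35·356.
So x* = -157/-1.42 = 111, and then y* = 356 - 1.79·111 = 158.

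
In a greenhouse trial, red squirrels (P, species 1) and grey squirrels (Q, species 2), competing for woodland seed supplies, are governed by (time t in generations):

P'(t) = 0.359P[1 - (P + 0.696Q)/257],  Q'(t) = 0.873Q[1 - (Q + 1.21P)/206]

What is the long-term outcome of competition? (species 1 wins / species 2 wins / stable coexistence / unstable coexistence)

Compare the nullcline intercepts: K1/α12 = 257/0.696 = 369 > K2 = 206; K2/α21 = 206/1.21 = 170 < K1 = 257.
Since the inequalities point opposite ways, species 1 can invade but species 2 cannot.

species 1 excludes species 2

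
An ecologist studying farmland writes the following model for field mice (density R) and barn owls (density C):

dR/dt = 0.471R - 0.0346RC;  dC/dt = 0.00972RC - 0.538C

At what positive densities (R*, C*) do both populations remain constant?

R* ≈ 55.3, C* ≈ 13.6

Set dC/dt = 0 with C > 0: 0.00972R - 0.538 = 0, so R* = 0.538/0.00972 = 55.3.
Set dR/dt = 0 with R > 0: 0.471 - 0.0346C = 0, so C* = 0.471/0.0346 = 13.6.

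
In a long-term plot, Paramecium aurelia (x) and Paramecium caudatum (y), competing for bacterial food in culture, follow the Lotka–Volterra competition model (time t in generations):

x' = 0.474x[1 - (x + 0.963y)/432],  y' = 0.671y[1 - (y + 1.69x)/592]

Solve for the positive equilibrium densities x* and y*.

x* ≈ 220, y* ≈ 220

Setting both brackets to zero gives the nullclines x + 0.963y = 432 and 1.69x + y = 592.
Substituting y = 592 - 1.69x into the first: x(1 - 0.963·1.69) = 432 - 0.963·592.
So x* = -138/-0.627 = 220, and then y* = 592 - 1.69·220 = 220.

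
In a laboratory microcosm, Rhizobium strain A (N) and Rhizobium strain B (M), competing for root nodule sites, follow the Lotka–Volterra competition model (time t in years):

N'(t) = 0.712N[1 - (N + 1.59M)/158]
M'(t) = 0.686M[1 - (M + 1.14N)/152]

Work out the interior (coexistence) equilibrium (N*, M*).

Setting both brackets to zero gives the nullclines N + 1.59M = 158 and 1.14N + M = 152.
Substituting M = 152 - 1.14N into the first: N(1 - 1.59·1.14) = 158 - 1.59·152.
So N* = -83.7/-0.813 = 103, and then M* = 152 - 1.14·103 = 34.6.

N* ≈ 103, M* ≈ 34.6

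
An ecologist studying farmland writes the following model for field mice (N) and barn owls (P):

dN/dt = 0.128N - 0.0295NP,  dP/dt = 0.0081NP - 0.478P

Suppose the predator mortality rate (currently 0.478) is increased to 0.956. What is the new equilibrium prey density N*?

At the interior fixed point, setting dP/dt = 0 with P > 0 fixes N* = (predator death rate)/(NP coefficient) — independent of the other coefficients.
With the change, N* = 0.956/0.0081 = 118; it rises from 59.

N* ≈ 118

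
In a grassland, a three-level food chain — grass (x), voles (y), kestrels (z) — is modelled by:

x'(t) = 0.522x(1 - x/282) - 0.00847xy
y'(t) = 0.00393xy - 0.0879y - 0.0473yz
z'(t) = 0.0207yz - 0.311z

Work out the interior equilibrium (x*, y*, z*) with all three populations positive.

From dz/dt = 0: 0.0207y* = 0.311, so y* = 15.
From dx/dt = 0: 0.522(1 - x*/282) = 0.00847·15, giving x* = 282·(1 - 0.244) = 213.
From dy/dt = 0: 0.00393·213 - 0.0879 = 0.0473z*, so z* = 0.75/0.0473 = 15.9.

x* ≈ 213, y* ≈ 15, z* ≈ 15.9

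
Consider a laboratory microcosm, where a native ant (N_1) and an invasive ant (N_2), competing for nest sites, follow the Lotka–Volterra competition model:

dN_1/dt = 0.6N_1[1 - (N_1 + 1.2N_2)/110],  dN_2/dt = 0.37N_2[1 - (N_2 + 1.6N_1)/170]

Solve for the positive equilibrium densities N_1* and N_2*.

N_1* ≈ 102, N_2* ≈ 6.52

Setting both brackets to zero gives the nullclines N_1 + 1.2N_2 = 110 and 1.6N_1 + N_2 = 170.
Substituting N_2 = 170 - 1.6N_1 into the first: N_1(1 - 1.2·1.6) = 110 - 1.2·170.
So N_1* = -94/-0.92 = 102, and then N_2* = 170 - 1.6·102 = 6.52.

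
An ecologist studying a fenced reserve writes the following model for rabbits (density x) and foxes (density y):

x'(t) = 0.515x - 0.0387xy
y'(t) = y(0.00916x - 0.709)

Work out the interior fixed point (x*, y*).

Set dy/dt = 0 with y > 0: 0.00916x - 0.709 = 0, so x* = 0.709/0.00916 = 77.4.
Set dx/dt = 0 with x > 0: 0.515 - 0.0387y = 0, so y* = 0.515/0.0387 = 13.3.

x* ≈ 77.4, y* ≈ 13.3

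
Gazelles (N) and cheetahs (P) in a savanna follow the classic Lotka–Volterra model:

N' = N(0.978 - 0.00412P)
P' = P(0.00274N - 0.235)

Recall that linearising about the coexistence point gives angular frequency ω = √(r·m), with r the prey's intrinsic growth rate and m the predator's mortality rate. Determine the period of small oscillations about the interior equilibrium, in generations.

Here r = 0.978 and m = 0.235, so r·m = 0.23.
ω = √0.23 = 0.479 per generation, hence T = 2π/ω ≈ 13.1 generations.

T ≈ 13.1 generations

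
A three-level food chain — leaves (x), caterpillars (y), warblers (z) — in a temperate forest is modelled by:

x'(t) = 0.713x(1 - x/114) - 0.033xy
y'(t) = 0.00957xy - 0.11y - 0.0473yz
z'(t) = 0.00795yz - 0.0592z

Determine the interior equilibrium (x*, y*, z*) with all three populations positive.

x* ≈ 74.7, y* ≈ 7.45, z* ≈ 12.8

From dz/dt = 0: 0.00795y* = 0.0592, so y* = 7.45.
From dx/dt = 0: 0.713(1 - x*/114) = 0.033·7.45, giving x* = 114·(1 - 0.345) = 74.7.
From dy/dt = 0: 0.00957·74.7 - 0.11 = 0.0473z*, so z* = 0.605/0.0473 = 12.8.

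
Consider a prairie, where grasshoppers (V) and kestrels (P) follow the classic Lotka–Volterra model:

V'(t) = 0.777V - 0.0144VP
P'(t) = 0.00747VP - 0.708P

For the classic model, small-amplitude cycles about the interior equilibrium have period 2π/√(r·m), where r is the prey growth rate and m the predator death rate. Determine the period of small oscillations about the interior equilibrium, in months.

Here r = 0.777 and m = 0.708, so r·m = 0.55.
ω = √0.55 = 0.742 per month, hence T = 2π/ω ≈ 8.47 months.

T ≈ 8.47 months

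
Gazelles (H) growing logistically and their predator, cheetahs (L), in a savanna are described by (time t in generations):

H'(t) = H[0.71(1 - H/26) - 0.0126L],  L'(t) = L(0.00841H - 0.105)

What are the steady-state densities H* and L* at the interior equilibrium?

H* ≈ 12.5, L* ≈ 29.3

From dL/dt = 0 with L > 0: 0.00841H* = 0.105, so H* = 12.5.
Substitute into dH/dt = 0: 0.71(1 - 12.5/26) = 0.0126L*.
The bracket is 0.52, giving L* = 0.369/0.0126 = 29.3.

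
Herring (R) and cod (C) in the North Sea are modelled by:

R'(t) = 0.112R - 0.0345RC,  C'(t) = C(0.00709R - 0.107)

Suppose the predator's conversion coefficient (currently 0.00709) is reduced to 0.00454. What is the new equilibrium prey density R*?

R* ≈ 23.6

At the interior fixed point, setting dC/dt = 0 with C > 0 fixes R* = (predator death rate)/(RC coefficient) — independent of the other coefficients.
With the change, R* = 0.107/0.00454 = 23.6; it rises from 15.1.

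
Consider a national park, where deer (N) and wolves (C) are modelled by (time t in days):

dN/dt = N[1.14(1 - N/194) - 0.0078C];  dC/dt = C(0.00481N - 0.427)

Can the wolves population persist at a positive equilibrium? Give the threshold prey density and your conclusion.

Threshold N = 88.8; K > 88.8, so yes, the predator persists.

The predator equation gives dC/dt > 0 only when N > 0.427/0.00481 = 88.8.
Without the predator, N → K = 194. Since 194 > 88.8, the predator can invade and persist.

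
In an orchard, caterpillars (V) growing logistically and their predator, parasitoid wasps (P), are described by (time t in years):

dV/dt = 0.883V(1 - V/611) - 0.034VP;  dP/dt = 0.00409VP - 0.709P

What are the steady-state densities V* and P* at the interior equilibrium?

V* ≈ 173, P* ≈ 18.6

From dP/dt = 0 with P > 0: 0.00409V* = 0.709, so V* = 173.
Substitute into dV/dt = 0: 0.883(1 - 173/611) = 0.034P*.
The bracket is 0.716, giving P* = 0.632/0.034 = 18.6.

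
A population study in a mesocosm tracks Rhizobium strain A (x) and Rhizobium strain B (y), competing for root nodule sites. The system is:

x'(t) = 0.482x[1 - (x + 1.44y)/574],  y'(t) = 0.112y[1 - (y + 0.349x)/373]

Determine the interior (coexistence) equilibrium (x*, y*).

x* ≈ 74.1, y* ≈ 347

Setting both brackets to zero gives the nullclines x + 1.44y = 574 and 0.349x + y = 373.
Substituting y = 373 - 0.349x into the first: x(1 - 1.44·0.349) = 574 - 1.44·373.
So x* = 36.9/0.497 = 74.1, and then y* = 373 - 0.349·74.1 = 347.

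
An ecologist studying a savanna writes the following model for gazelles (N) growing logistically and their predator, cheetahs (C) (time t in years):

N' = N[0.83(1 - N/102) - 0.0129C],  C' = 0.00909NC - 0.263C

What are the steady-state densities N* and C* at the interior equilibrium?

N* ≈ 28.9, C* ≈ 46.1

From dC/dt = 0 with C > 0: 0.00909N* = 0.263, so N* = 28.9.
Substitute into dN/dt = 0: 0.83(1 - 28.9/102) = 0.0129C*.
The bracket is 0.716, giving C* = 0.595/0.0129 = 46.1.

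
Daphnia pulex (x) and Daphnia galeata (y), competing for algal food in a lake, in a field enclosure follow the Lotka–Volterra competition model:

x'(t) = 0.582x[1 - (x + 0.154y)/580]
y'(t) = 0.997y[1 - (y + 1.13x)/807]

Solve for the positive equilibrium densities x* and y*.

Setting both brackets to zero gives the nullclines x + 0.154y = 580 and 1.13x + y = 807.
Substituting y = 807 - 1.13x into the first: x(1 - 0.154·1.13) = 580 - 0.154·807.
So x* = 456/0.826 = 552, and then y* = 807 - 1.13·552 = 184.

x* ≈ 552, y* ≈ 184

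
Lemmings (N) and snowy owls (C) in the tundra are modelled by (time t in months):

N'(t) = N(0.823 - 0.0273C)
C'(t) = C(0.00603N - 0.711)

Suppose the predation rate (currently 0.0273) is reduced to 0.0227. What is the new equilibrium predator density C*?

C* ≈ 36.3

At the interior fixed point, setting dN/dt = 0 with N > 0 fixes C* = (prey growth rate)/(NC coefficient) — independent of the other coefficients.
With the change, C* = 0.823/0.0227 = 36.3; it rises from 30.1.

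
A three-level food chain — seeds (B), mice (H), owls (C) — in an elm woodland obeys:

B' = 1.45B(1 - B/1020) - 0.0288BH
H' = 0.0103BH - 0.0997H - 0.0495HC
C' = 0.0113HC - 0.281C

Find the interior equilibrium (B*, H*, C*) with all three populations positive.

From dC/dt = 0: 0.0113H* = 0.281, so H* = 24.9.
From dB/dt = 0: 1.45(1 - B*/1020) = 0.0288·24.9, giving B* = 1020·(1 - 0.494) = 516.
From dH/dt = 0: 0.0103·516 - 0.0997 = 0.0495C*, so C* = 5.22/0.0495 = 105.

B* ≈ 516, H* ≈ 24.9, C* ≈ 105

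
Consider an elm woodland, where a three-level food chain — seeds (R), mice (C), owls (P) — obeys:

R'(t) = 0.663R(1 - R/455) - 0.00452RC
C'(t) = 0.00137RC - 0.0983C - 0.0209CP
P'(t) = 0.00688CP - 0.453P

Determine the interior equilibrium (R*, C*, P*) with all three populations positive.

From dP/dt = 0: 0.00688C* = 0.453, so C* = 65.8.
From dR/dt = 0: 0.663(1 - R*/455) = 0.00452·65.8, giving R* = 455·(1 - 0.449) = 251.
From dC/dt = 0: 0.00137·251 - 0.0983 = 0.0209P*, so P* = 0.245/0.0209 = 11.7.

R* ≈ 251, C* ≈ 65.8, P* ≈ 11.7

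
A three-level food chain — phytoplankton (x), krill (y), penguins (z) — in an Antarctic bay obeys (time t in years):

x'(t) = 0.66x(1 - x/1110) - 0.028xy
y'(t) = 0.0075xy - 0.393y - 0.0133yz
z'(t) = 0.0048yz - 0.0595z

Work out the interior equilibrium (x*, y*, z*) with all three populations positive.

From dz/dt = 0: 0.0048y* = 0.0595, so y* = 12.4.
From dx/dt = 0: 0.66(1 - x*/1110) = 0.028·12.4, giving x* = 1110·(1 - 0.526) = 526.
From dy/dt = 0: 0.0075·526 - 0.393 = 0.0133z*, so z* = 3.55/0.0133 = 267.

x* ≈ 526, y* ≈ 12.4, z* ≈ 267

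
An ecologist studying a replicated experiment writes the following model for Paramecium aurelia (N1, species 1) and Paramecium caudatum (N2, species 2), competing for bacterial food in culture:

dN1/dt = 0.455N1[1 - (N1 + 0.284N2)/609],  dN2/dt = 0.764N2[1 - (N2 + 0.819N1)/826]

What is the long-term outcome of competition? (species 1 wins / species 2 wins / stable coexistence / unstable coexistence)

Compare the nullcline intercepts: K1/α12 = 609/0.284 = 2140 > K2 = 826; K2/α21 = 826/0.819 = 1010 > K1 = 609.
Since both inequalities hold, each species can invade when rare, so the interior equilibrium is stable.

stable coexistence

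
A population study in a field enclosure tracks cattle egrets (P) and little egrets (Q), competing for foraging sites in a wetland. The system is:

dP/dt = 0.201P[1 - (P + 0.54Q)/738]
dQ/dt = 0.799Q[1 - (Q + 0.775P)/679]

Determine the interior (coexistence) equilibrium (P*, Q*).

P* ≈ 639, Q* ≈ 184

Setting both brackets to zero gives the nullclines P + 0.54Q = 738 and 0.775P + Q = 679.
Substituting Q = 679 - 0.775P into the first: P(1 - 0.54·0.775) = 738 - 0.54·679.
So P* = 371/0.581 = 639, and then Q* = 679 - 0.775·639 = 184.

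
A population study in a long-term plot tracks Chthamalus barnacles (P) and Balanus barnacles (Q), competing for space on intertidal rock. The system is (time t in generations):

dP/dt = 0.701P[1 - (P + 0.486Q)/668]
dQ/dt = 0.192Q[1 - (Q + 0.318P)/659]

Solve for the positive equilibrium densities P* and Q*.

P* ≈ 411, Q* ≈ 528

Setting both brackets to zero gives the nullclines P + 0.486Q = 668 and 0.318P + Q = 659.
Substituting Q = 659 - 0.318P into the first: P(1 - 0.486·0.318) = 668 - 0.486·659.
So P* = 348/0.845 = 411, and then Q* = 659 - 0.318·411 = 528.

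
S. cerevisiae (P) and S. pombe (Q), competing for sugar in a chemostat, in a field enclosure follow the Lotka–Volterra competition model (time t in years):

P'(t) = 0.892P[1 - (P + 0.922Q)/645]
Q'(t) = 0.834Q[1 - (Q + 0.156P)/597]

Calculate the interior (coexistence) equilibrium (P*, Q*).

Setting both brackets to zero gives the nullclines P + 0.922Q = 645 and 0.156P + Q = 597.
Substituting Q = 597 - 0.156P into the first: P(1 - 0.922·0.156) = 645 - 0.922·597.
So P* = 94.6/0.856 = 110, and then Q* = 597 - 0.156·110 = 580.

P* ≈ 110, Q* ≈ 580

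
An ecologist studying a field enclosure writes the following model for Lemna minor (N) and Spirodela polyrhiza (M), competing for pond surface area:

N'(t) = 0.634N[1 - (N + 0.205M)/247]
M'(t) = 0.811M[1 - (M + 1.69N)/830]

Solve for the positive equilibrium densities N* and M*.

N* ≈ 118, M* ≈ 631

Setting both brackets to zero gives the nullclines N + 0.205M = 247 and 1.69N + M = 830.
Substituting M = 830 - 1.69N into the first: N(1 - 0.205·1.69) = 247 - 0.205·830.
So N* = 76.9/0.654 = 118, and then M* = 830 - 1.69·118 = 631.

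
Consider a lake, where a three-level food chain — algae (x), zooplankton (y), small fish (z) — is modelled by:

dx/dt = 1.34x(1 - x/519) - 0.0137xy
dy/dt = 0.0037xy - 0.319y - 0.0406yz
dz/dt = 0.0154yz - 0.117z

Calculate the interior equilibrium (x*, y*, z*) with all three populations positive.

From dz/dt = 0: 0.0154y* = 0.117, so y* = 7.6.
From dx/dt = 0: 1.34(1 - x*/519) = 0.0137·7.6, giving x* = 519·(1 - 0.0777) = 479.
From dy/dt = 0: 0.0037·479 - 0.319 = 0.0406z*, so z* = 1.45/0.0406 = 35.8.

x* ≈ 479, y* ≈ 7.6, z* ≈ 35.8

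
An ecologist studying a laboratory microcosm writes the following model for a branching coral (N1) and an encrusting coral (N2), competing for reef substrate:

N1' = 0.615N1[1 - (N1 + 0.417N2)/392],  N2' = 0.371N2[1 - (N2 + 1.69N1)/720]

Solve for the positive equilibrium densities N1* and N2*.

Setting both brackets to zero gives the nullclines N1 + 0.417N2 = 392 and 1.69N1 + N2 = 720.
Substituting N2 = 720 - 1.69N1 into the first: N1(1 - 0.417·1.69) = 392 - 0.417·720.
So N1* = 91.8/0.295 = 311, and then N2* = 720 - 1.69·311 = 195.

N1* ≈ 311, N2* ≈ 195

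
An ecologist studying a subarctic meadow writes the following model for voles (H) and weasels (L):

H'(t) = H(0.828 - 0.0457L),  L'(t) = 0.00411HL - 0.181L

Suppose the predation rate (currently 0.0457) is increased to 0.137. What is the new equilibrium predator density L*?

L* ≈ 6.04

At the interior fixed point, setting dH/dt = 0 with H > 0 fixes L* = (prey growth rate)/(HL coefficient) — independent of the other coefficients.
With the change, L* = 0.828/0.137 = 6.04; it falls from 18.1.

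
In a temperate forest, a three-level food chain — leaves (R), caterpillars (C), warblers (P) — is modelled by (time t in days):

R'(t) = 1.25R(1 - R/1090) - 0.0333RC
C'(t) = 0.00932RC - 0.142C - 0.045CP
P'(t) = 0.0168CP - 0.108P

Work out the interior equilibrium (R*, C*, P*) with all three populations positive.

R* ≈ 903, C* ≈ 6.43, P* ≈ 184

From dP/dt = 0: 0.0168C* = 0.108, so C* = 6.43.
From dR/dt = 0: 1.25(1 - R*/1090) = 0.0333·6.43, giving R* = 1090·(1 - 0.171) = 903.
From dC/dt = 0: 0.00932·903 - 0.142 = 0.045P*, so P* = 8.28/0.045 = 184.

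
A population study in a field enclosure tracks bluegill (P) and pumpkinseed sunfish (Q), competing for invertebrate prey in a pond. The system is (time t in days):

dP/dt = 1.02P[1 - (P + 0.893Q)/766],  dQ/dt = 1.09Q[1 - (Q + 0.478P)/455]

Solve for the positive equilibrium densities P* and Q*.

P* ≈ 628, Q* ≈ 155

Setting both brackets to zero gives the nullclines P + 0.893Q = 766 and 0.478P + Q = 455.
Substituting Q = 455 - 0.478P into the first: P(1 - 0.893·0.478) = 766 - 0.893·455.
So P* = 360/0.573 = 628, and then Q* = 455 - 0.478·628 = 155.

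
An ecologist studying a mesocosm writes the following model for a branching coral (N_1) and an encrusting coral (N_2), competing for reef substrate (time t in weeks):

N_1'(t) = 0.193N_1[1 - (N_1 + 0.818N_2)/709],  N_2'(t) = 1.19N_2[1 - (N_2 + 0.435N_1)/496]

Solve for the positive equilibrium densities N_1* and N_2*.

Setting both brackets to zero gives the nullclines N_1 + 0.818N_2 = 709 and 0.435N_1 + N_2 = 496.
Substituting N_2 = 496 - 0.435N_1 into the first: N_1(1 - 0.818·0.435) = 709 - 0.818·496.
So N_1* = 303/0.644 = 471, and then N_2* = 496 - 0.435·471 = 291.

N_1* ≈ 471, N_2* ≈ 291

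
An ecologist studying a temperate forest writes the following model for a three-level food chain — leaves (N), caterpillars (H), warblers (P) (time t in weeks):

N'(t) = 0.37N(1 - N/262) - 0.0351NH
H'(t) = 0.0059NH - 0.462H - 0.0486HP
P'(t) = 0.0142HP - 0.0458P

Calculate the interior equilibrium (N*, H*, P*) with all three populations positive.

N* ≈ 182, H* ≈ 3.23, P* ≈ 12.6

From dP/dt = 0: 0.0142H* = 0.0458, so H* = 3.23.
From dN/dt = 0: 0.37(1 - N*/262) = 0.0351·3.23, giving N* = 262·(1 - 0.306) = 182.
From dH/dt = 0: 0.0059·182 - 0.462 = 0.0486P*, so P* = 0.611/0.0486 = 12.6.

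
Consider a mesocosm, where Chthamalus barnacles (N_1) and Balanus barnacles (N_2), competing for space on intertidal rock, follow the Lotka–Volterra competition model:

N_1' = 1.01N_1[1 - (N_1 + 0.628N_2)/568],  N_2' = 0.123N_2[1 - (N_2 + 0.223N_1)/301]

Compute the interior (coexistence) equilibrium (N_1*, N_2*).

Setting both brackets to zero gives the nullclines N_1 + 0.628N_2 = 568 and 0.223N_1 + N_2 = 301.
Substituting N_2 = 301 - 0.223N_1 into the first: N_1(1 - 0.628·0.223) = 568 - 0.628·301.
So N_1* = 379/0.86 = 441, and then N_2* = 301 - 0.223·441 = 203.

N_1* ≈ 441, N_2* ≈ 203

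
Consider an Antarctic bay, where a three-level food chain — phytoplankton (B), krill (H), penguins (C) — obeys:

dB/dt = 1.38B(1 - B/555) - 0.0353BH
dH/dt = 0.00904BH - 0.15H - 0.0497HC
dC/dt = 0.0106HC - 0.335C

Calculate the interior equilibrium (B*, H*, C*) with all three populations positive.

From dC/dt = 0: 0.0106H* = 0.335, so H* = 31.6.
From dB/dt = 0: 1.38(1 - B*/555) = 0.0353·31.6, giving B* = 555·(1 - 0.808) = 106.
From dH/dt = 0: 0.00904·106 - 0.15 = 0.0497C*, so C* = 0.811/0.0497 = 16.3.

B* ≈ 106, H* ≈ 31.6, C* ≈ 16.3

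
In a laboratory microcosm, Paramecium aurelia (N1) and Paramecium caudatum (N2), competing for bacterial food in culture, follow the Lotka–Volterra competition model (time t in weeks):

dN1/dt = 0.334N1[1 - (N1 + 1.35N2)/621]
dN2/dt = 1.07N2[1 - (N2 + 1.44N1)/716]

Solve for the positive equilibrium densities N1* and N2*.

N1* ≈ 366, N2* ≈ 189

Setting both brackets to zero gives the nullclines N1 + 1.35N2 = 621 and 1.44N1 + N2 = 716.
Substituting N2 = 716 - 1.44N1 into the first: N1(1 - 1.35·1.44) = 621 - 1.35·716.
So N1* = -346/-0.944 = 366, and then N2* = 716 - 1.44·366 = 189.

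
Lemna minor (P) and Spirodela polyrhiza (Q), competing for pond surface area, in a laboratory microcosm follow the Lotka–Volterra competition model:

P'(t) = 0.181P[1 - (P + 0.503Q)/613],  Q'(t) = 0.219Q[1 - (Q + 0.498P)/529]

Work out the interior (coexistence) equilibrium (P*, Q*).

Setting both brackets to zero gives the nullclines P + 0.503Q = 613 and 0.498P + Q = 529.
Substituting Q = 529 - 0.498P into the first: P(1 - 0.503·0.498) = 613 - 0.503·529.
So P* = 347/0.75 = 463, and then Q* = 529 - 0.498·463 = 298.

P* ≈ 463, Q* ≈ 298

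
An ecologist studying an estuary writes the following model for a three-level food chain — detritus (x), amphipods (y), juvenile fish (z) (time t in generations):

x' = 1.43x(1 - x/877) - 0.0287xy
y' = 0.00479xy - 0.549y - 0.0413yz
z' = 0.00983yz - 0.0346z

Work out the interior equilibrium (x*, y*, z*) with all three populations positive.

x* ≈ 815, y* ≈ 3.52, z* ≈ 81.2

From dz/dt = 0: 0.00983y* = 0.0346, so y* = 3.52.
From dx/dt = 0: 1.43(1 - x*/877) = 0.0287·3.52, giving x* = 877·(1 - 0.0706) = 815.
From dy/dt = 0: 0.00479·815 - 0.549 = 0.0413z*, so z* = 3.36/0.0413 = 81.2.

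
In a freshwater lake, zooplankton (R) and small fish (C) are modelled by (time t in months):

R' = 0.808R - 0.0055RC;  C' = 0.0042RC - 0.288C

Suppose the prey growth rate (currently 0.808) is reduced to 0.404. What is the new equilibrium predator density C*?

At the interior fixed point, setting dR/dt = 0 with R > 0 fixes C* = (prey growth rate)/(RC coefficient) — independent of the other coefficients.
With the change, C* = 0.404/0.0055 = 73.5; it falls from 147.

C* ≈ 73.5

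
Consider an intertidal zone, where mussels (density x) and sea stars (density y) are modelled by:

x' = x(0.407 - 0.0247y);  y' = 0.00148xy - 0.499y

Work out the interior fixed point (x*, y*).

Set dy/dt = 0 with y > 0: 0.00148x - 0.499 = 0, so x* = 0.499/0.00148 = 337.
Set dx/dt = 0 with x > 0: 0.407 - 0.0247y = 0, so y* = 0.407/0.0247 = 16.5.

x* ≈ 337, y* ≈ 16.5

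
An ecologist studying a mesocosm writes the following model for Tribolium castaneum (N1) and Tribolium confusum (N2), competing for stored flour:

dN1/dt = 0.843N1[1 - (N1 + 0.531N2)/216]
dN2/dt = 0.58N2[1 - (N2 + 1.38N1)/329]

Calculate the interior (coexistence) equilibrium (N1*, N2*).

N1* ≈ 155, N2* ≈ 116

Setting both brackets to zero gives the nullclines N1 + 0.531N2 = 216 and 1.38N1 + N2 = 329.
Substituting N2 = 329 - 1.38N1 into the first: N1(1 - 0.531·1.38) = 216 - 0.531·329.
So N1* = 41.3/0.267 = 155, and then N2* = 329 - 1.38·155 = 116.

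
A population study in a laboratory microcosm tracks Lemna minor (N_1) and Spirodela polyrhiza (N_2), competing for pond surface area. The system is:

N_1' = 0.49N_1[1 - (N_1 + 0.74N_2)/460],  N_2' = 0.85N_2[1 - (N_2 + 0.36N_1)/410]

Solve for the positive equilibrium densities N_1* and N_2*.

N_1* ≈ 213, N_2* ≈ 333

Setting both brackets to zero gives the nullclines N_1 + 0.74N_2 = 460 and 0.36N_1 + N_2 = 410.
Substituting N_2 = 410 - 0.36N_1 into the first: N_1(1 - 0.74·0.36) = 460 - 0.74·410.
So N_1* = 157/0.734 = 213, and then N_2* = 410 - 0.36·213 = 333.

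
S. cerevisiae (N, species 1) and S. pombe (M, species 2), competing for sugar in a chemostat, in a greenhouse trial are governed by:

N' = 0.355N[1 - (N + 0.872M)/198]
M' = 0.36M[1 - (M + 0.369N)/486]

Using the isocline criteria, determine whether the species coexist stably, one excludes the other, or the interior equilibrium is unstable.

species 2 excludes species 1

Compare the nullcline intercepts: K1/α12 = 198/0.872 = 227 < K2 = 486; K2/α21 = 486/0.369 = 1320 > K1 = 198.
Since the inequalities point opposite ways, species 2 can invade but species 1 cannot.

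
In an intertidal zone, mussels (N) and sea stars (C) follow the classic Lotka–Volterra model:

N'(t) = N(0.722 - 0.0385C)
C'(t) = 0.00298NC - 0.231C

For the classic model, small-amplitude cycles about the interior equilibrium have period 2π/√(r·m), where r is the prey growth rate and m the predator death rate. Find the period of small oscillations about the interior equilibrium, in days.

T ≈ 15.4 days

Here r = 0.722 and m = 0.231, so r·m = 0.167.
ω = √0.167 = 0.408 per day, hence T = 2π/ω ≈ 15.4 days.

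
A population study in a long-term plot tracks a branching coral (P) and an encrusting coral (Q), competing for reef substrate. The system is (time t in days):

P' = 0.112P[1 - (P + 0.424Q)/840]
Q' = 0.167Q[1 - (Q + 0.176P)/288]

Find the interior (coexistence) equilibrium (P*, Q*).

P* ≈ 776, Q* ≈ 151

Setting both brackets to zero gives the nullclines P + 0.424Q = 840 and 0.176P + Q = 288.
Substituting Q = 288 - 0.176P into the first: P(1 - 0.424·0.176) = 840 - 0.424·288.
So P* = 718/0.925 = 776, and then Q* = 288 - 0.176·776 = 151.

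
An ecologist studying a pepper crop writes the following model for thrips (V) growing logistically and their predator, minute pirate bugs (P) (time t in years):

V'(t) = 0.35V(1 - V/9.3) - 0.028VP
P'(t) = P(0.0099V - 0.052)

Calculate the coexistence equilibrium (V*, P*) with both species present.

V* ≈ 5.25, P* ≈ 5.44

From dP/dt = 0 with P > 0: 0.0099V* = 0.052, so V* = 5.25.
Substitute into dV/dt = 0: 0.35(1 - 5.25/9.3) = 0.028P*.
The bracket is 0.435, giving P* = 0.152/0.028 = 5.44.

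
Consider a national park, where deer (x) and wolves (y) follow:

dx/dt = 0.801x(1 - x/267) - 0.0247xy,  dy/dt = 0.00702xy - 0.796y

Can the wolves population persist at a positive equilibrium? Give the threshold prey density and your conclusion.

The predator equation gives dy/dt > 0 only when x > 0.796/0.00702 = 113.
Without the predator, x → K = 267. Since 267 > 113, the predator can invade and persist.

Threshold x = 113; K > 113, so yes, the predator persists.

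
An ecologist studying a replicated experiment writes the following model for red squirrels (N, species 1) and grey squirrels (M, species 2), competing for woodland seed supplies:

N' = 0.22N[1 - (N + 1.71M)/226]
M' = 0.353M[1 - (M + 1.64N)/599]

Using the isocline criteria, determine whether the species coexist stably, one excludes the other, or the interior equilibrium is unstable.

Compare the nullcline intercepts: K1/α12 = 226/1.71 = 132 < K2 = 599; K2/α21 = 599/1.64 = 365 > K1 = 226.
Since the inequalities point opposite ways, species 2 can invade but species 1 cannot.

species 2 excludes species 1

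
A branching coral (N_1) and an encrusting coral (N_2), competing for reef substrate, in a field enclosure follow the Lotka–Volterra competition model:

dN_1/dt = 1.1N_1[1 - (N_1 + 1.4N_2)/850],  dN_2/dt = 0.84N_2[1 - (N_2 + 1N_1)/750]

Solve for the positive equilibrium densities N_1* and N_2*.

Setting both brackets to zero gives the nullclines N_1 + 1.4N_2 = 850 and 1N_1 + N_2 = 750.
Substituting N_2 = 750 - 1N_1 into the first: N_1(1 - 1.4·1) = 850 - 1.4·750.
So N_1* = -200/-0.4 = 500, and then N_2* = 750 - 1·500 = 250.

N_1* ≈ 500, N_2* ≈ 250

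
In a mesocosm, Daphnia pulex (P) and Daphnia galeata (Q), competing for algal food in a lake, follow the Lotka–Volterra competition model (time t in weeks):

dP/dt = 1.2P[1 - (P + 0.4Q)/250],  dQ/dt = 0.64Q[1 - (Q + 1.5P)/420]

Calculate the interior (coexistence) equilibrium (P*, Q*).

Setting both brackets to zero gives the nullclines P + 0.4Q = 250 and 1.5P + Q = 420.
Substituting Q = 420 - 1.5P into the first: P(1 - 0.4·1.5) = 250 - 0.4·420.
So P* = 82/0.4 = 205, and then Q* = 420 - 1.5·205 = 113.

P* ≈ 205, Q* ≈ 113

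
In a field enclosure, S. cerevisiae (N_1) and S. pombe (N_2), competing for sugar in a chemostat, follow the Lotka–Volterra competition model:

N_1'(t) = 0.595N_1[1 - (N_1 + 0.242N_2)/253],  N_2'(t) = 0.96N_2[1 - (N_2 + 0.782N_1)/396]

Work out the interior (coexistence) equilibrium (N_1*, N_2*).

Setting both brackets to zero gives the nullclines N_1 + 0.242N_2 = 253 and 0.782N_1 + N_2 = 396.
Substituting N_2 = 396 - 0.782N_1 into the first: N_1(1 - 0.242·0.782) = 253 - 0.242·396.
So N_1* = 157/0.811 = 194, and then N_2* = 396 - 0.782·194 = 244.

N_1* ≈ 194, N_2* ≈ 244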